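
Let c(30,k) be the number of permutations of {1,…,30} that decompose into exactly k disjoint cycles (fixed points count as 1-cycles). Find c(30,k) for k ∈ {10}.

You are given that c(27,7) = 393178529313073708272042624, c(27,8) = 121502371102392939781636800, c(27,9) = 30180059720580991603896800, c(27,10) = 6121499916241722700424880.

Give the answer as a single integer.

215760462268683520394805979744

r28: T_28,8=27×121502371102392939781636800+393178529313073708272042624=3673742549077683082376236224; T_28,9=27×30180059720580991603896800+121502371102392939781636800=936363983558079713086850400; T_28,10=27×6121499916241722700424880+30180059720580991603896800=195460557459107504515368560
r29: T_29,9=28×936363983558079713086850400+3673742549077683082376236224=29891934088703915048808047424; T_29,10=28×195460557459107504515368560+936363983558079713086850400=6409259592413089839517170080
r30: T_30,10=29×6409259592413089839517170080+29891934088703915048808047424=215760462268683520394805979744
Read c(30,10) = 215760462268683520394805979744.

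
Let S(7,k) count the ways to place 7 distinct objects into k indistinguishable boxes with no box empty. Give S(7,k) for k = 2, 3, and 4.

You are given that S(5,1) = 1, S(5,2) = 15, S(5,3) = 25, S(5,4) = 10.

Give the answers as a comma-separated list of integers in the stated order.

i=6: T(6,1)=0+1·1=1 | T(6,2)=1+2·15=31 | T(6,3)=15+3·25=90 | T(6,4)=25+4·10=65
i=7: T(7,2)=1+2·31=63 | T(7,3)=31+3·90=301 | T(7,4)=90+4·65=350
Read S(7,2) = 63, S(7,3) = 301, S(7,4) = 350.

63, 301, 350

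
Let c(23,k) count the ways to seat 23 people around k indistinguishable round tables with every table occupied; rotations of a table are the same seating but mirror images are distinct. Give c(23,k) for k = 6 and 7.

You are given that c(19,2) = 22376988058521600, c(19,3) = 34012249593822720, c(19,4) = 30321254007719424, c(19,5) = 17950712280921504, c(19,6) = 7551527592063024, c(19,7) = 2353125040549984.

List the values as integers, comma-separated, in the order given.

i=20: T(20,3)=22376988058521600+19·34012249593822720=668609730341153280 | T(20,4)=34012249593822720+19·30321254007719424=610116075740491776 | T(20,5)=30321254007719424+19·17950712280921504=371384787345228000 | T(20,6)=17950712280921504+19·7551527592063024=161429736530118960 | T(20,7)=7551527592063024+19·2353125040549984=52260903362512720
i=21: T(21,4)=668609730341153280+20·610116075740491776=12870931245150988800 | T(21,5)=610116075740491776+20·371384787345228000=8037811822645051776 | T(21,6)=371384787345228000+20·161429736530118960=3599979517947607200 | T(21,7)=161429736530118960+20·52260903362512720=1206647803780373360
i=22: T(22,5)=12870931245150988800+21·8037811822645051776=181664979520697076096 | T(22,6)=8037811822645051776+21·3599979517947607200=83637381699544802976 | T(22,7)=3599979517947607200+21·1206647803780373360=28939583397335447760
i=23: T(23,6)=181664979520697076096+22·83637381699544802976=2021687376910682741568 | T(23,7)=83637381699544802976+22·28939583397335447760=720308216440924653696
Read c(23,6) = 2021687376910682741568, c(23,7) = 720308216440924653696.

2021687376910682741568, 720308216440924653696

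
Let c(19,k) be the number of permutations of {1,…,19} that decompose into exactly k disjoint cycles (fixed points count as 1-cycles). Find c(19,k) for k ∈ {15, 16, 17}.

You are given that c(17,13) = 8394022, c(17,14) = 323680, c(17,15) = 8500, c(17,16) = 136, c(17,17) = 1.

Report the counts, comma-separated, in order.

@18  (18,14):323680·17+8394022→13896582, (18,15):8500·17+323680→468180, (18,16):136·17+8500→10812, (18,17):1·17+136→153
@19  (19,15):468180·18+13896582→22323822, (19,16):10812·18+468180→662796, (19,17):153·18+10812→13566
Read c(19,15) = 22323822, c(19,16) = 662796, c(19,17) = 13566.

22323822, 662796, 13566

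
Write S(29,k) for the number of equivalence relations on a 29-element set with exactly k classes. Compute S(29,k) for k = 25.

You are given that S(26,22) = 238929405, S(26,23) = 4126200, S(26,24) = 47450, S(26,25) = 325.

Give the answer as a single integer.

626551380

[27] T[27,23]:23*4126200+238929405=333832005 · T[27,24]:24*47450+4126200=5265000 · T[27,25]:25*325+47450=55575
[28] T[28,24]:24*5265000+333832005=460192005 · T[28,25]:25*55575+5265000=6654375
[29] T[29,25]:25*6654375+460192005=626551380
Read S(29,25) = 626551380.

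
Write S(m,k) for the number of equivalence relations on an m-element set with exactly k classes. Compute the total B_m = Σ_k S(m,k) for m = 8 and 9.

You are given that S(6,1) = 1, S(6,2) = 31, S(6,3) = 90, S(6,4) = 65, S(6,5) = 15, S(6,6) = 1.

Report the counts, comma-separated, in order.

4140, 21147

row 7: T[7][1]=1·1+0=1  T[7][2]=2·31+1=63  T[7][3]=3·90+31=301  T[7][4]=4·65+90=350  T[7][5]=5·15+65=140  T[7][6]=6·1+15=21  T[7][7]=7·0+1=1
row 8: T[8][1]=1·1+0=1  T[8][2]=2·63+1=127  T[8][3]=3·301+63=966  T[8][4]=4·350+301=1701  T[8][5]=5·140+350=1050  T[8][6]=6·21+140=266  T[8][7]=7·1+21=28  T[8][8]=8·0+1=1
row 9: T[9][1]=1·1+0=1  T[9][2]=2·127+1=255  T[9][3]=3·966+127=3025  T[9][4]=4·1701+966=7770  T[9][5]=5·1050+1701=6951  T[9][6]=6·266+1050=2646  T[9][7]=7·28+266=462  T[9][8]=8·1+28=36  T[9][9]=9·0+1=1
B_8 = ΣS(8,k) = 1+127+966+1701+1050+266+28+1 = 4140
B_9 = ΣS(9,k) = 1+255+3025+7770+6951+2646+462+36+1 = 21147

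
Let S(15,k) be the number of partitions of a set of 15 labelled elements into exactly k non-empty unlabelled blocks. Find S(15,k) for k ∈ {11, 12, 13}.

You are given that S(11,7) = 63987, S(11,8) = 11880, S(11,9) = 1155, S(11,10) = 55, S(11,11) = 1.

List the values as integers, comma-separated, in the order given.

row 12: T[12][8]=8·11880+63987=159027  T[12][9]=9·1155+11880=22275  T[12][10]=10·55+1155=1705  T[12][11]=11·1+55=66  T[12][12]=12·0+1=1
row 13: T[13][9]=9·22275+159027=359502  T[13][10]=10·1705+22275=39325  T[13][11]=11·66+1705=2431  T[13][12]=12·1+66=78  T[13][13]=13·0+1=1
row 14: T[14][10]=10·39325+359502=752752  T[14][11]=11·2431+39325=66066  T[14][12]=12·78+2431=3367  T[14][13]=13·1+78=91
row 15: T[15][11]=11·66066+752752=1479478  T[15][12]=12·3367+66066=106470  T[15][13]=13·91+3367=4550
Read S(15,11) = 1479478, S(15,12) = 106470, S(15,13) = 4550.

1479478, 106470, 4550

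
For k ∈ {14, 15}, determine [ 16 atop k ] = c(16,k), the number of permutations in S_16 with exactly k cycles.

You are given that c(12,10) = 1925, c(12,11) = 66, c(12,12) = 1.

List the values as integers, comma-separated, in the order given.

6580, 120

@13  (13,11):66·12+1925→2717, (13,12):1·12+66→78, (13,13):0·12+1→1
@14  (14,12):78·13+2717→3731, (14,13):1·13+78→91, (14,14):0·13+1→1
@15  (15,13):91·14+3731→5005, (15,14):1·14+91→105, (15,15):0·14+1→1
@16  (16,14):105·15+5005→6580, (16,15):1·15+105→120
Read c(16,14) = 6580, c(16,15) = 120.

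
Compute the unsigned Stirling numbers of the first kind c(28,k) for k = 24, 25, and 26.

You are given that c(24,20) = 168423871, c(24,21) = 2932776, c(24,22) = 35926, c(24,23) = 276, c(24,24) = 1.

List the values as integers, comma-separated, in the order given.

626334345, 7739550, 67977

r25: T_25,21=24×2932776+168423871=238810495; T_25,22=24×35926+2932776=3795000; T_25,23=24×276+35926=42550; T_25,24=24×1+276=300; T_25,25=24×0+1=1
r26: T_26,22=25×3795000+238810495=333685495; T_26,23=25×42550+3795000=4858750; T_26,24=25×300+42550=50050; T_26,25=25×1+300=325; T_26,26=25×0+1=1
r27: T_27,23=26×4858750+333685495=460012995; T_27,24=26×50050+4858750=6160050; T_27,25=26×325+50050=58500; T_27,26=26×1+325=351
r28: T_28,24=27×6160050+460012995=626334345; T_28,25=27×58500+6160050=7739550; T_28,26=27×351+58500=67977
Read c(28,24) = 626334345, c(28,25) = 7739550, c(28,26) = 67977.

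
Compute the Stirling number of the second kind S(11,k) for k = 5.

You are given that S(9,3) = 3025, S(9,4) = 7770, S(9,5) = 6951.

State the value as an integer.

246730

row 10: T[10][4]=4·7770+3025=34105  T[10][5]=5·6951+7770=42525
row 11: T[11][5]=5·42525+34105=246730
Read S(11,5) = 246730.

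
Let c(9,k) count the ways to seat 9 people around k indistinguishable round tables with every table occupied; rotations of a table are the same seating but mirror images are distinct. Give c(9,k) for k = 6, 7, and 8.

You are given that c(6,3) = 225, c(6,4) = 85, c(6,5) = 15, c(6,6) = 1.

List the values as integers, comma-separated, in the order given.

4536, 546, 36

[7] T[7,4]:6*85+225=735 · T[7,5]:6*15+85=175 · T[7,6]:6*1+15=21 · T[7,7]:6*0+1=1
[8] T[8,5]:7*175+735=1960 · T[8,6]:7*21+175=322 · T[8,7]:7*1+21=28 · T[8,8]:7*0+1=1
[9] T[9,6]:8*322+1960=4536 · T[9,7]:8*28+322=546 · T[9,8]:8*1+28=36
Read c(9,6) = 4536, c(9,7) = 546, c(9,8) = 36.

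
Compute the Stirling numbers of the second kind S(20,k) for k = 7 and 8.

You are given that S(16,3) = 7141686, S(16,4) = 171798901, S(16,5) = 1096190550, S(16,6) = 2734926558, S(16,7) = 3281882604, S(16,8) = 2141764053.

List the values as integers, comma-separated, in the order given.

11143554045652, 15170932662679

[17] T[17,4]:4*171798901+7141686=694337290 · T[17,5]:5*1096190550+171798901=5652751651 · T[17,6]:6*2734926558+1096190550=17505749898 · T[17,7]:7*3281882604+2734926558=25708104786 · T[17,8]:8*2141764053+3281882604=20415995028
[18] T[18,5]:5*5652751651+694337290=28958095545 · T[18,6]:6*17505749898+5652751651=110687251039 · T[18,7]:7*25708104786+17505749898=197462483400 · T[18,8]:8*20415995028+25708104786=189036065010
[19] T[19,6]:6*110687251039+28958095545=693081601779 · T[19,7]:7*197462483400+110687251039=1492924634839 · T[19,8]:8*189036065010+197462483400=1709751003480
[20] T[20,7]:7*1492924634839+693081601779=11143554045652 · T[20,8]:8*1709751003480+1492924634839=15170932662679
Read S(20,7) = 11143554045652, S(20,8) = 15170932662679.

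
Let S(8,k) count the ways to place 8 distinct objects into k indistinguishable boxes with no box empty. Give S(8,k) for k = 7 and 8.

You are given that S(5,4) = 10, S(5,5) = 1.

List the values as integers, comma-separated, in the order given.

28, 1

i=6: T(6,5)=10+5·1=15 | T(6,6)=1+6·0=1
i=7: T(7,6)=15+6·1=21 | T(7,7)=1+7·0=1
i=8: T(8,7)=21+7·1=28 | T(8,8)=1+8·0=1
Read S(8,7) = 28, S(8,8) = 1.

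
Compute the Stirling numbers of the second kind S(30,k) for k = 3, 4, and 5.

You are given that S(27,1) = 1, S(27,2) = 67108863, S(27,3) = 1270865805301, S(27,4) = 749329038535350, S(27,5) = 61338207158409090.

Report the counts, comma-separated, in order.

@28  (28,1):1·1+0→1, (28,2):67108863·2+1→134217727, (28,3):1270865805301·3+67108863→3812664524766, (28,4):749329038535350·4+1270865805301→2998587019946701, (28,5):61338207158409090·5+749329038535350→307440364830580800
@29  (29,2):134217727·2+1→268435455, (29,3):3812664524766·3+134217727→11438127792025, (29,4):2998587019946701·4+3812664524766→11998160744311570, (29,5):307440364830580800·5+2998587019946701→1540200411172850701
@30  (30,3):11438127792025·3+268435455→34314651811530, (30,4):11998160744311570·4+11438127792025→48004081105038305, (30,5):1540200411172850701·5+11998160744311570→7713000216608565075
Read S(30,3) = 34314651811530, S(30,4) = 48004081105038305, S(30,5) = 7713000216608565075.

34314651811530, 48004081105038305, 7713000216608565075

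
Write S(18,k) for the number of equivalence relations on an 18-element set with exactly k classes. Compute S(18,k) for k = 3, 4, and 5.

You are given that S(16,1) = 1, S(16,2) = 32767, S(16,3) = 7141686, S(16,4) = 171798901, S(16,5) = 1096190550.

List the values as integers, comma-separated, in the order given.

row 17: T[17][2]=2·32767+1=65535  T[17][3]=3·7141686+32767=21457825  T[17][4]=4·171798901+7141686=694337290  T[17][5]=5·1096190550+171798901=5652751651
row 18: T[18][3]=3·21457825+65535=64439010  T[18][4]=4·694337290+21457825=2798806985  T[18][5]=5·5652751651+694337290=28958095545
Read S(18,3) = 64439010, S(18,4) = 2798806985, S(18,5) = 28958095545.

64439010, 2798806985, 28958095545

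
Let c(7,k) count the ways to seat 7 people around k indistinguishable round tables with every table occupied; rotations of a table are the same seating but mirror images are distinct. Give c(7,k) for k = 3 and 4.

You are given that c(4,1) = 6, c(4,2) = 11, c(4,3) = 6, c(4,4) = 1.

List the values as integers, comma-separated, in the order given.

1624, 735

@5  (5,1):6·4+0→24, (5,2):11·4+6→50, (5,3):6·4+11→35, (5,4):1·4+6→10
@6  (6,2):50·5+24→274, (6,3):35·5+50→225, (6,4):10·5+35→85
@7  (7,3):225·6+274→1624, (7,4):85·6+225→735
Read c(7,3) = 1624, c(7,4) = 735.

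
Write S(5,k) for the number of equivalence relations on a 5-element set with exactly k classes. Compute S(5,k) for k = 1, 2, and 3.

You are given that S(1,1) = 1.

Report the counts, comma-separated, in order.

1, 15, 25

r2: T_2,1=1×1+0=1; T_2,2=2×0+1=1
r3: T_3,1=1×1+0=1; T_3,2=2×1+1=3; T_3,3=3×0+1=1
r4: T_4,1=1×1+0=1; T_4,2=2×3+1=7; T_4,3=3×1+3=6
r5: T_5,1=1×1+0=1; T_5,2=2×7+1=15; T_5,3=3×6+7=25
Read S(5,1) = 1, S(5,2) = 15, S(5,3) = 25.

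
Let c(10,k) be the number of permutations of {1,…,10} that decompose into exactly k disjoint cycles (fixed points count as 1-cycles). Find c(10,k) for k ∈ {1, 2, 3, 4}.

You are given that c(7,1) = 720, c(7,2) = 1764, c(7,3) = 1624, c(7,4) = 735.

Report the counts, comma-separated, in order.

row 8: T[8][1]=7·720+0=5040  T[8][2]=7·1764+720=13068  T[8][3]=7·1624+1764=13132  T[8][4]=7·735+1624=6769
row 9: T[9][1]=8·5040+0=40320  T[9][2]=8·13068+5040=109584  T[9][3]=8·13132+13068=118124  T[9][4]=8·6769+13132=67284
row 10: T[10][1]=9·40320+0=362880  T[10][2]=9·109584+40320=1026576  T[10][3]=9·118124+109584=1172700  T[10][4]=9·67284+118124=723680
Read c(10,1) = 362880, c(10,2) = 1026576, c(10,3) = 1172700, c(10,4) = 723680.

362880, 1026576, 1172700, 723680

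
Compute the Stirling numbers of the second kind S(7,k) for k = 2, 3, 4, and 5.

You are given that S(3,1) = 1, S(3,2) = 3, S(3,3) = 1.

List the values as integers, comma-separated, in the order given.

i=4: T(4,1)=0+1·1=1 | T(4,2)=1+2·3=7 | T(4,3)=3+3·1=6 | T(4,4)=1+4·0=1
i=5: T(5,1)=0+1·1=1 | T(5,2)=1+2·7=15 | T(5,3)=7+3·6=25 | T(5,4)=6+4·1=10 | T(5,5)=1+5·0=1
i=6: T(6,1)=0+1·1=1 | T(6,2)=1+2·15=31 | T(6,3)=15+3·25=90 | T(6,4)=25+4·10=65 | T(6,5)=10+5·1=15
i=7: T(7,2)=1+2·31=63 | T(7,3)=31+3·90=301 | T(7,4)=90+4·65=350 | T(7,5)=65+5·15=140
Read S(7,2) = 63, S(7,3) = 301, S(7,4) = 350, S(7,5) = 140.

63, 301, 350, 140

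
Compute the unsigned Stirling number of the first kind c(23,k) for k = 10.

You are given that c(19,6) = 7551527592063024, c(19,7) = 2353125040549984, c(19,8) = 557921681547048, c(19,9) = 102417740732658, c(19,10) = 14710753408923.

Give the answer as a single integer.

7707401101297361068

i=20: T(20,7)=7551527592063024+19·2353125040549984=52260903362512720 | T(20,8)=2353125040549984+19·557921681547048=12953636989943896 | T(20,9)=557921681547048+19·102417740732658=2503858755467550 | T(20,10)=102417740732658+19·14710753408923=381922055502195
i=21: T(21,8)=52260903362512720+20·12953636989943896=311333643161390640 | T(21,9)=12953636989943896+20·2503858755467550=63030812099294896 | T(21,10)=2503858755467550+20·381922055502195=10142299865511450
i=22: T(22,9)=311333643161390640+21·63030812099294896=1634980697246583456 | T(22,10)=63030812099294896+21·10142299865511450=276019109275035346
i=23: T(23,10)=1634980697246583456+22·276019109275035346=7707401101297361068
Read c(23,10) = 7707401101297361068.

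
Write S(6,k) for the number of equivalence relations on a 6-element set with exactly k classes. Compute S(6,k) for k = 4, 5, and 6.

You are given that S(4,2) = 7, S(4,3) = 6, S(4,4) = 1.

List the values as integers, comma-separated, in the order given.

65, 15, 1

r5: T_5,3=3×6+7=25; T_5,4=4×1+6=10; T_5,5=5×0+1=1
r6: T_6,4=4×10+25=65; T_6,5=5×1+10=15; T_6,6=6×0+1=1
Read S(6,4) = 65, S(6,5) = 15, S(6,6) = 1.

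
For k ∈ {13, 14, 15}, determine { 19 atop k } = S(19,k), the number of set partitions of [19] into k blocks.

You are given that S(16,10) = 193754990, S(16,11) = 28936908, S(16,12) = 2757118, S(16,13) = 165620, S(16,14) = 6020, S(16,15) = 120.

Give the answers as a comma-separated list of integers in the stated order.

row 17: T[17][11]=11·28936908+193754990=512060978  T[17][12]=12·2757118+28936908=62022324  T[17][13]=13·165620+2757118=4910178  T[17][14]=14·6020+165620=249900  T[17][15]=15·120+6020=7820
row 18: T[18][12]=12·62022324+512060978=1256328866  T[18][13]=13·4910178+62022324=125854638  T[18][14]=14·249900+4910178=8408778  T[18][15]=15·7820+249900=367200
row 19: T[19][13]=13·125854638+1256328866=2892439160  T[19][14]=14·8408778+125854638=243577530  T[19][15]=15·367200+8408778=13916778
Read S(19,13) = 2892439160, S(19,14) = 243577530, S(19,15) = 13916778.

2892439160, 243577530, 13916778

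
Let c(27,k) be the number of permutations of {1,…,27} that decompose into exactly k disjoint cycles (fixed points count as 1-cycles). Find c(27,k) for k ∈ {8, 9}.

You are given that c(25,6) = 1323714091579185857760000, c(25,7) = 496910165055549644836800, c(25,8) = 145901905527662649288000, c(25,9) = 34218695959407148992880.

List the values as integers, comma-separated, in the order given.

r26: T_26,7=25×496910165055549644836800+1323714091579185857760000=13746468217967926978680000; T_26,8=25×145901905527662649288000+496910165055549644836800=4144457803247115877036800; T_26,9=25×34218695959407148992880+145901905527662649288000=1001369304512841374110000
r27: T_27,8=26×4144457803247115877036800+13746468217967926978680000=121502371102392939781636800; T_27,9=26×1001369304512841374110000+4144457803247115877036800=30180059720580991603896800
Read c(27,8) = 121502371102392939781636800, c(27,9) = 30180059720580991603896800.

121502371102392939781636800, 30180059720580991603896800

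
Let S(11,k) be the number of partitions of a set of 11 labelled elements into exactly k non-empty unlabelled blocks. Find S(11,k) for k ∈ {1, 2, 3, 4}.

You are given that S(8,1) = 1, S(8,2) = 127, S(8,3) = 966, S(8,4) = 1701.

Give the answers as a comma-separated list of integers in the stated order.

[9] T[9,1]:1*1+0=1 · T[9,2]:2*127+1=255 · T[9,3]:3*966+127=3025 · T[9,4]:4*1701+966=7770
[10] T[10,1]:1*1+0=1 · T[10,2]:2*255+1=511 · T[10,3]:3*3025+255=9330 · T[10,4]:4*7770+3025=34105
[11] T[11,1]:1*1+0=1 · T[11,2]:2*511+1=1023 · T[11,3]:3*9330+511=28501 · T[11,4]:4*34105+9330=145750
Read S(11,1) = 1, S(11,2) = 1023, S(11,3) = 28501, S(11,4) = 145750.

1, 1023, 28501, 145750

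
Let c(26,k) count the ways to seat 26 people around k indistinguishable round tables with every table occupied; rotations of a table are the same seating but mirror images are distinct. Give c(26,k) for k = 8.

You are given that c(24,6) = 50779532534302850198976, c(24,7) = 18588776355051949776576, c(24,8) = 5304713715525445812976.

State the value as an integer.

4144457803247115877036800

@25  (25,7):18588776355051949776576·24+50779532534302850198976→496910165055549644836800, (25,8):5304713715525445812976·24+18588776355051949776576→145901905527662649288000
@26  (26,8):145901905527662649288000·25+496910165055549644836800→4144457803247115877036800
Read c(26,8) = 4144457803247115877036800.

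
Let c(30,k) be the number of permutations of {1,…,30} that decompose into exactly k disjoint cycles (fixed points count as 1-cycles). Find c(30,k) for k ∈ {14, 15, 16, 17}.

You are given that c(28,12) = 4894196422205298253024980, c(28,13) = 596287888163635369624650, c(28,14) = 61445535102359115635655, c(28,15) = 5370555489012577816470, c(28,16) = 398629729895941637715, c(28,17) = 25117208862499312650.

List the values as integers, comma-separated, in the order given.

88776380550648116217781890, 8459574446076318147830625, 691254538651580660999025, 48487623689430693038025

[29] T[29,13]:28*596287888163635369624650+4894196422205298253024980=21590257290787088602515180 · T[29,14]:28*61445535102359115635655+596287888163635369624650=2316762871029690607422990 · T[29,15]:28*5370555489012577816470+61445535102359115635655=211821088794711294496815 · T[29,16]:28*398629729895941637715+5370555489012577816470=16532187926098943672490 · T[29,17]:28*25117208862499312650+398629729895941637715=1101911578045922391915
[30] T[30,14]:29*2316762871029690607422990+21590257290787088602515180=88776380550648116217781890 · T[30,15]:29*211821088794711294496815+2316762871029690607422990=8459574446076318147830625 · T[30,16]:29*16532187926098943672490+211821088794711294496815=691254538651580660999025 · T[30,17]:29*1101911578045922391915+16532187926098943672490=48487623689430693038025
Read c(30,14) = 88776380550648116217781890, c(30,15) = 8459574446076318147830625, c(30,16) = 691254538651580660999025, c(30,17) = 48487623689430693038025.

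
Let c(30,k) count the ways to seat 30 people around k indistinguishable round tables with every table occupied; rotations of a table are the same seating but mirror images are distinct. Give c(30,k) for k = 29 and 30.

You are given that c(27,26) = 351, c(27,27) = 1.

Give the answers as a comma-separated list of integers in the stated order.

435, 1

[28] T[28,27]:27*1+351=378 · T[28,28]:27*0+1=1
[29] T[29,28]:28*1+378=406 · T[29,29]:28*0+1=1
[30] T[30,29]:29*1+406=435 · T[30,30]:29*0+1=1
Read c(30,29) = 435, c(30,30) = 1.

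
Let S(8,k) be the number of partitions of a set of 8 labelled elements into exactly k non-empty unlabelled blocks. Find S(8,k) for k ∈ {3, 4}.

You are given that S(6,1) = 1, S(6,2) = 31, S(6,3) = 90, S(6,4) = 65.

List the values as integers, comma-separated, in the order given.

966, 1701

i=7: T(7,2)=1+2·31=63 | T(7,3)=31+3·90=301 | T(7,4)=90+4·65=350
i=8: T(8,3)=63+3·301=966 | T(8,4)=301+4·350=1701
Read S(8,3) = 966, S(8,4) = 1701.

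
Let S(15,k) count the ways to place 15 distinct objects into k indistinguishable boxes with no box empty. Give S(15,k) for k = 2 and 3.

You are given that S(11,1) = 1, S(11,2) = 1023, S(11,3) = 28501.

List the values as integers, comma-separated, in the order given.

i=12: T(12,1)=0+1·1=1 | T(12,2)=1+2·1023=2047 | T(12,3)=1023+3·28501=86526
i=13: T(13,1)=0+1·1=1 | T(13,2)=1+2·2047=4095 | T(13,3)=2047+3·86526=261625
i=14: T(14,1)=0+1·1=1 | T(14,2)=1+2·4095=8191 | T(14,3)=4095+3·261625=788970
i=15: T(15,2)=1+2·8191=16383 | T(15,3)=8191+3·788970=2375101
Read S(15,2) = 16383, S(15,3) = 2375101.

16383, 2375101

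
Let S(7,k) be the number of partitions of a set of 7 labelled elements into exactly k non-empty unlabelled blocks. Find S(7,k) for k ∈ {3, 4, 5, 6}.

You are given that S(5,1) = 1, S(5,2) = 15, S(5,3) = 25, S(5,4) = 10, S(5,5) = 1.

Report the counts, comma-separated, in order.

row 6: T[6][2]=2·15+1=31  T[6][3]=3·25+15=90  T[6][4]=4·10+25=65  T[6][5]=5·1+10=15  T[6][6]=6·0+1=1
row 7: T[7][3]=3·90+31=301  T[7][4]=4·65+90=350  T[7][5]=5·15+65=140  T[7][6]=6·1+15=21
Read S(7,3) = 301, S(7,4) = 350, S(7,5) = 140, S(7,6) = 21.

301, 350, 140, 21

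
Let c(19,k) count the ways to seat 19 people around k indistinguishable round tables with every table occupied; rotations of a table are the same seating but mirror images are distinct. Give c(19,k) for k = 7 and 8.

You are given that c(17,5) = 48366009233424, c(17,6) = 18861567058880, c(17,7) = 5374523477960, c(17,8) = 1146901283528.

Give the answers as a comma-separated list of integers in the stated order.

2353125040549984, 557921681547048

@18  (18,6):18861567058880·17+48366009233424→369012649234384, (18,7):5374523477960·17+18861567058880→110228466184200, (18,8):1146901283528·17+5374523477960→24871845297936
@19  (19,7):110228466184200·18+369012649234384→2353125040549984, (19,8):24871845297936·18+110228466184200→557921681547048
Read c(19,7) = 2353125040549984, c(19,8) = 557921681547048.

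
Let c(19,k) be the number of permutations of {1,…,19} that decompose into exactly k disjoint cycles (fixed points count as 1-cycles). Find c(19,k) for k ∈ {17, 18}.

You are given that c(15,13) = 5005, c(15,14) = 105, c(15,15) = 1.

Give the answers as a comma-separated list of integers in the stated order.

r16: T_16,14=15×105+5005=6580; T_16,15=15×1+105=120; T_16,16=15×0+1=1
r17: T_17,15=16×120+6580=8500; T_17,16=16×1+120=136; T_17,17=16×0+1=1
r18: T_18,16=17×136+8500=10812; T_18,17=17×1+136=153; T_18,18=17×0+1=1
r19: T_19,17=18×153+10812=13566; T_19,18=18×1+153=171
Read c(19,17) = 13566, c(19,18) = 171.

13566, 171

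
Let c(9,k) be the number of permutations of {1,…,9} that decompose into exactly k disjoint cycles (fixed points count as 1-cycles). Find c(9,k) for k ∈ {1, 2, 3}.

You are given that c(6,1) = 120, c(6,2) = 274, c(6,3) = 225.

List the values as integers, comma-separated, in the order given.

i=7: T(7,1)=0+6·120=720 | T(7,2)=120+6·274=1764 | T(7,3)=274+6·225=1624
i=8: T(8,1)=0+7·720=5040 | T(8,2)=720+7·1764=13068 | T(8,3)=1764+7·1624=13132
i=9: T(9,1)=0+8·5040=40320 | T(9,2)=5040+8·13068=109584 | T(9,3)=13068+8·13132=118124
Read c(9,1) = 40320, c(9,2) = 109584, c(9,3) = 118124.

40320, 109584, 118124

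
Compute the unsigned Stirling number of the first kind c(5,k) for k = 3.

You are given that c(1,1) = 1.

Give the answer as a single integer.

@2  (2,1):1·1+0→1, (2,2):0·1+1→1
@3  (3,1):1·2+0→2, (3,2):1·2+1→3, (3,3):0·2+1→1
@4  (4,2):3·3+2→11, (4,3):1·3+3→6
@5  (5,3):6·4+11→35
Read c(5,3) = 35.

35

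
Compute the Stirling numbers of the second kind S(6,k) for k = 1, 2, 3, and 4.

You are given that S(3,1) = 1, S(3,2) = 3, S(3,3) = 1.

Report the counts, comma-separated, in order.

r4: T_4,1=1×1+0=1; T_4,2=2×3+1=7; T_4,3=3×1+3=6; T_4,4=4×0+1=1
r5: T_5,1=1×1+0=1; T_5,2=2×7+1=15; T_5,3=3×6+7=25; T_5,4=4×1+6=10
r6: T_6,1=1×1+0=1; T_6,2=2×15+1=31; T_6,3=3×25+15=90; T_6,4=4×10+25=65
Read S(6,1) = 1, S(6,2) = 31, S(6,3) = 90, S(6,4) = 65.

1, 31, 90, 65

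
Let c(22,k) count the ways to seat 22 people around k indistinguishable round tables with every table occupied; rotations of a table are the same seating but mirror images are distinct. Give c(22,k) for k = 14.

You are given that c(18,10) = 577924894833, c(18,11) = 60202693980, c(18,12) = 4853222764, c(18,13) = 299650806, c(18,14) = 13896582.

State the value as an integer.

i=19: T(19,11)=577924894833+18·60202693980=1661573386473 | T(19,12)=60202693980+18·4853222764=147560703732 | T(19,13)=4853222764+18·299650806=10246937272 | T(19,14)=299650806+18·13896582=549789282
i=20: T(20,12)=1661573386473+19·147560703732=4465226757381 | T(20,13)=147560703732+19·10246937272=342252511900 | T(20,14)=10246937272+19·549789282=20692933630
i=21: T(21,13)=4465226757381+20·342252511900=11310276995381 | T(21,14)=342252511900+20·20692933630=756111184500
i=22: T(22,14)=11310276995381+21·756111184500=27188611869881
Read c(22,14) = 27188611869881.

27188611869881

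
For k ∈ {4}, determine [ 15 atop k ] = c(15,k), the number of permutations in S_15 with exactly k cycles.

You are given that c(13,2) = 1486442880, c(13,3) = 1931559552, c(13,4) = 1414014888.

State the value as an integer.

310989260400

i=14: T(14,3)=1486442880+13·1931559552=26596717056 | T(14,4)=1931559552+13·1414014888=20313753096
i=15: T(15,4)=26596717056+14·20313753096=310989260400
Read c(15,4) = 310989260400.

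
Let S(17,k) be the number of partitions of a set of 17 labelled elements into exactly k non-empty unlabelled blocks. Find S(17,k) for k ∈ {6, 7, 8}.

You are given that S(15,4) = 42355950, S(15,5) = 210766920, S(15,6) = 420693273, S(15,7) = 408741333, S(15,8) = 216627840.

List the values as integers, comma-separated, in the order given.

17505749898, 25708104786, 20415995028

row 16: T[16][5]=5·210766920+42355950=1096190550  T[16][6]=6·420693273+210766920=2734926558  T[16][7]=7·408741333+420693273=3281882604  T[16][8]=8·216627840+408741333=2141764053
row 17: T[17][6]=6·2734926558+1096190550=17505749898  T[17][7]=7·3281882604+2734926558=25708104786  T[17][8]=8·2141764053+3281882604=20415995028
Read S(17,6) = 17505749898, S(17,7) = 25708104786, S(17,8) = 20415995028.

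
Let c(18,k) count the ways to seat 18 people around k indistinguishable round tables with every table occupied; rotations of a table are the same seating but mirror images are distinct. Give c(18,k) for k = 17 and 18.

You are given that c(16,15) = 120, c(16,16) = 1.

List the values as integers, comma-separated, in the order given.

[17] T[17,16]:16*1+120=136 · T[17,17]:16*0+1=1
[18] T[18,17]:17*1+136=153 · T[18,18]:17*0+1=1
Read c(18,17) = 153, c(18,18) = 1.

153, 1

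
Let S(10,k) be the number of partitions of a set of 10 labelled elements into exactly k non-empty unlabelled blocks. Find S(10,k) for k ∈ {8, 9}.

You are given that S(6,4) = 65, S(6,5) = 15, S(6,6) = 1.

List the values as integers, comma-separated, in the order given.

row 7: T[7][5]=5·15+65=140  T[7][6]=6·1+15=21  T[7][7]=7·0+1=1
row 8: T[8][6]=6·21+140=266  T[8][7]=7·1+21=28  T[8][8]=8·0+1=1
row 9: T[9][7]=7·28+266=462  T[9][8]=8·1+28=36  T[9][9]=9·0+1=1
row 10: T[10][8]=8·36+462=750  T[10][9]=9·1+36=45
Read S(10,8) = 750, S(10,9) = 45.

750, 45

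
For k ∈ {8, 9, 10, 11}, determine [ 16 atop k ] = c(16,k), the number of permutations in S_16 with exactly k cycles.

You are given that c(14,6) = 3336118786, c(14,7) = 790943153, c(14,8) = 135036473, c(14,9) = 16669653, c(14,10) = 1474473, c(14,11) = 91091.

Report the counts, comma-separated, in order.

i=15: T(15,7)=3336118786+14·790943153=14409322928 | T(15,8)=790943153+14·135036473=2681453775 | T(15,9)=135036473+14·16669653=368411615 | T(15,10)=16669653+14·1474473=37312275 | T(15,11)=1474473+14·91091=2749747
i=16: T(16,8)=14409322928+15·2681453775=54631129553 | T(16,9)=2681453775+15·368411615=8207628000 | T(16,10)=368411615+15·37312275=928095740 | T(16,11)=37312275+15·2749747=78558480
Read c(16,8) = 54631129553, c(16,9) = 8207628000, c(16,10) = 928095740, c(16,11) = 78558480.

54631129553, 8207628000, 928095740, 78558480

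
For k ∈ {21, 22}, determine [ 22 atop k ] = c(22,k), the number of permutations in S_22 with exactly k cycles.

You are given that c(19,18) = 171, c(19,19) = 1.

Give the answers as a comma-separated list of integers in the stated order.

r20: T_20,19=19×1+171=190; T_20,20=19×0+1=1
r21: T_21,20=20×1+190=210; T_21,21=20×0+1=1
r22: T_22,21=21×1+210=231; T_22,22=21×0+1=1
Read c(22,21) = 231, c(22,22) = 1.

231, 1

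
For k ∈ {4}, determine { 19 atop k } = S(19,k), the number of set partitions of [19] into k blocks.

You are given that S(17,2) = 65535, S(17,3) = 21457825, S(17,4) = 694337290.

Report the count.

11259666950

[18] T[18,3]:3*21457825+65535=64439010 · T[18,4]:4*694337290+21457825=2798806985
[19] T[19,4]:4*2798806985+64439010=11259666950
Read S(19,4) = 11259666950.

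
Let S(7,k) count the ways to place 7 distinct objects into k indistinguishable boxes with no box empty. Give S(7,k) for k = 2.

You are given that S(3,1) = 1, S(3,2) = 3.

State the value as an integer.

63

r4: T_4,1=1×1+0=1; T_4,2=2×3+1=7
r5: T_5,1=1×1+0=1; T_5,2=2×7+1=15
r6: T_6,1=1×1+0=1; T_6,2=2×15+1=31
r7: T_7,2=2×31+1=63
Read S(7,2) = 63.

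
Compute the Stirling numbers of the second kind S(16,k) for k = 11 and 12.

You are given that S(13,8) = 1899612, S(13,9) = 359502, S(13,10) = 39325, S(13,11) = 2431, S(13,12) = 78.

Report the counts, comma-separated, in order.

row 14: T[14][9]=9·359502+1899612=5135130  T[14][10]=10·39325+359502=752752  T[14][11]=11·2431+39325=66066  T[14][12]=12·78+2431=3367
row 15: T[15][10]=10·752752+5135130=12662650  T[15][11]=11·66066+752752=1479478  T[15][12]=12·3367+66066=106470
row 16: T[16][11]=11·1479478+12662650=28936908  T[16][12]=12·106470+1479478=2757118
Read S(16,11) = 28936908, S(16,12) = 2757118.

28936908, 2757118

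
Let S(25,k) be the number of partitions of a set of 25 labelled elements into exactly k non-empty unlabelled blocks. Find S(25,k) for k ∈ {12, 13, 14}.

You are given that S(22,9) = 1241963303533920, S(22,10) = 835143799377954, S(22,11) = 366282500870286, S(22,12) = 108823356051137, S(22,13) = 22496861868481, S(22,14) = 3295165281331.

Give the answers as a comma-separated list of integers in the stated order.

362262620784874680, 114485073343744260, 25958110360896000

i=23: T(23,10)=1241963303533920+10·835143799377954=9593401297313460 | T(23,11)=835143799377954+11·366282500870286=4864251308951100 | T(23,12)=366282500870286+12·108823356051137=1672162773483930 | T(23,13)=108823356051137+13·22496861868481=401282560341390 | T(23,14)=22496861868481+14·3295165281331=68629175807115
i=24: T(24,11)=9593401297313460+11·4864251308951100=63100165695775560 | T(24,12)=4864251308951100+12·1672162773483930=24930204590758260 | T(24,13)=1672162773483930+13·401282560341390=6888836057922000 | T(24,14)=401282560341390+14·68629175807115=1362091021641000
i=25: T(25,12)=63100165695775560+12·24930204590758260=362262620784874680 | T(25,13)=24930204590758260+13·6888836057922000=114485073343744260 | T(25,14)=6888836057922000+14·1362091021641000=25958110360896000
Read S(25,12) = 362262620784874680, S(25,13) = 114485073343744260, S(25,14) = 25958110360896000.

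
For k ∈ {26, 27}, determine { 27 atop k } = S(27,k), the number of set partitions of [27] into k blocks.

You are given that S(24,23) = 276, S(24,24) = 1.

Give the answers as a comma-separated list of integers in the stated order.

@25  (25,24):1·24+276→300, (25,25):0·25+1→1
@26  (26,25):1·25+300→325, (26,26):0·26+1→1
@27  (27,26):1·26+325→351, (27,27):0·27+1→1
Read S(27,26) = 351, S(27,27) = 1.

351, 1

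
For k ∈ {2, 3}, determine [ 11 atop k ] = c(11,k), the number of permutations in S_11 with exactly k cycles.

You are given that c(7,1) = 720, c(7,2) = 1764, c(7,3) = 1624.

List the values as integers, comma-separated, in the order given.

10628640, 12753576

r8: T_8,1=7×720+0=5040; T_8,2=7×1764+720=13068; T_8,3=7×1624+1764=13132
r9: T_9,1=8×5040+0=40320; T_9,2=8×13068+5040=109584; T_9,3=8×13132+13068=118124
r10: T_10,1=9×40320+0=362880; T_10,2=9×109584+40320=1026576; T_10,3=9×118124+109584=1172700
r11: T_11,2=10×1026576+362880=10628640; T_11,3=10×1172700+1026576=12753576
Read c(11,2) = 10628640, c(11,3) = 12753576.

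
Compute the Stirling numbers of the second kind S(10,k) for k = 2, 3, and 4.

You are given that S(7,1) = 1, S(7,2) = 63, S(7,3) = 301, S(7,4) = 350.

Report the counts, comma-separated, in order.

i=8: T(8,1)=0+1·1=1 | T(8,2)=1+2·63=127 | T(8,3)=63+3·301=966 | T(8,4)=301+4·350=1701
i=9: T(9,1)=0+1·1=1 | T(9,2)=1+2·127=255 | T(9,3)=127+3·966=3025 | T(9,4)=966+4·1701=7770
i=10: T(10,2)=1+2·255=511 | T(10,3)=255+3·3025=9330 | T(10,4)=3025+4·7770=34105
Read S(10,2) = 511, S(10,3) = 9330, S(10,4) = 34105.

511, 9330, 34105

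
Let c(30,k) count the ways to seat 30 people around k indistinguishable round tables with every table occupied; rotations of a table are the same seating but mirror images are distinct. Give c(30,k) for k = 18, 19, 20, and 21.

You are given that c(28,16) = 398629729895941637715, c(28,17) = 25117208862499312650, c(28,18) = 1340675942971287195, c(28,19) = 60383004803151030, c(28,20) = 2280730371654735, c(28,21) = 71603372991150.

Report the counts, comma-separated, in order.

[29] T[29,17]:28*25117208862499312650+398629729895941637715=1101911578045922391915 · T[29,18]:28*1340675942971287195+25117208862499312650=62656135265695354110 · T[29,19]:28*60383004803151030+1340675942971287195=3031400077459516035 · T[29,20]:28*2280730371654735+60383004803151030=124243455209483610 · T[29,21]:28*71603372991150+2280730371654735=4285624815406935
[30] T[30,18]:29*62656135265695354110+1101911578045922391915=2918939500751087661105 · T[30,19]:29*3031400077459516035+62656135265695354110=150566737512021319125 · T[30,20]:29*124243455209483610+3031400077459516035=6634460278534540725 · T[30,21]:29*4285624815406935+124243455209483610=248526574856284725
Read c(30,18) = 2918939500751087661105, c(30,19) = 150566737512021319125, c(30,20) = 6634460278534540725, c(30,21) = 248526574856284725.

2918939500751087661105, 150566737512021319125, 6634460278534540725, 248526574856284725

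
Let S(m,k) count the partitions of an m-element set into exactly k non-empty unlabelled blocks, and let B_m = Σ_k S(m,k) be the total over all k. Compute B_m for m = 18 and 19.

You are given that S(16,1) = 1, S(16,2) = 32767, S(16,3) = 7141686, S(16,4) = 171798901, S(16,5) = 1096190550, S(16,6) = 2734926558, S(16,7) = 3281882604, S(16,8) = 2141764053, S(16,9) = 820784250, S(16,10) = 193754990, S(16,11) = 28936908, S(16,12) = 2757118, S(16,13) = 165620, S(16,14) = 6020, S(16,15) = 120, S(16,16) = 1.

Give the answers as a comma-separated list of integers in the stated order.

682076806159, 5832742205057

row 17: T[17][1]=1·1+0=1  T[17][2]=2·32767+1=65535  T[17][3]=3·7141686+32767=21457825  T[17][4]=4·171798901+7141686=694337290  T[17][5]=5·1096190550+171798901=5652751651  T[17][6]=6·2734926558+1096190550=17505749898  T[17][7]=7·3281882604+2734926558=25708104786  T[17][8]=8·2141764053+3281882604=20415995028  T[17][9]=9·820784250+2141764053=9528822303  T[17][10]=10·193754990+820784250=2758334150  T[17][11]=11·28936908+193754990=512060978  T[17][12]=12·2757118+28936908=62022324  T[17][13]=13·165620+2757118=4910178  T[17][14]=14·6020+165620=249900  T[17][15]=15·120+6020=7820  T[17][16]=16·1+120=136  T[17][17]=17·0+1=1
row 18: T[18][1]=1·1+0=1  T[18][2]=2·65535+1=131071  T[18][3]=3·21457825+65535=64439010  T[18][4]=4·694337290+21457825=2798806985  T[18][5]=5·5652751651+694337290=28958095545  T[18][6]=6·17505749898+5652751651=110687251039  T[18][7]=7·25708104786+17505749898=197462483400  T[18][8]=8·20415995028+25708104786=189036065010  T[18][9]=9·9528822303+20415995028=106175395755  T[18][10]=10·2758334150+9528822303=37112163803  T[18][11]=11·512060978+2758334150=8391004908  T[18][12]=12·62022324+512060978=1256328866  T[18][13]=13·4910178+62022324=125854638  T[18][14]=14·249900+4910178=8408778  T[18][15]=15·7820+249900=367200  T[18][16]=16·136+7820=9996  T[18][17]=17·1+136=153  T[18][18]=18·0+1=1
row 19: T[19][1]=1·1+0=1  T[19][2]=2·131071+1=262143  T[19][3]=3·64439010+131071=193448101  T[19][4]=4·2798806985+64439010=11259666950  T[19][5]=5·28958095545+2798806985=147589284710  T[19][6]=6·110687251039+28958095545=693081601779  T[19][7]=7·197462483400+110687251039=1492924634839  T[19][8]=8·189036065010+197462483400=1709751003480  T[19][9]=9·106175395755+189036065010=1144614626805  T[19][10]=10·37112163803+106175395755=477297033785  T[19][11]=11·8391004908+37112163803=129413217791  T[19][12]=12·1256328866+8391004908=23466951300  T[19][13]=13·125854638+1256328866=2892439160  T[19][14]=14·8408778+125854638=243577530  T[19][15]=15·367200+8408778=13916778  T[19][16]=16·9996+367200=527136  T[19][17]=17·153+9996=12597  T[19][18]=18·1+153=171  T[19][19]=19·0+1=1
B_18 = ΣS(18,k) = 1+131071+64439010+2798806985+28958095545+110687251039+197462483400+189036065010+106175395755+37112163803+8391004908+1256328866+125854638+8408778+367200+9996+153+1 = 682076806159
B_19 = ΣS(19,k) = 1+262143+193448101+11259666950+147589284710+693081601779+1492924634839+1709751003480+1144614626805+477297033785+129413217791+23466951300+2892439160+243577530+13916778+527136+12597+171+1 = 5832742205057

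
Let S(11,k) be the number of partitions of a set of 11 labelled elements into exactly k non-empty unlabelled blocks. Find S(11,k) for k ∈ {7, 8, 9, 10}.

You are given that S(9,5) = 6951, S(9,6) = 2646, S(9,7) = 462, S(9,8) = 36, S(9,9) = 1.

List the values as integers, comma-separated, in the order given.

row 10: T[10][6]=6·2646+6951=22827  T[10][7]=7·462+2646=5880  T[10][8]=8·36+462=750  T[10][9]=9·1+36=45  T[10][10]=10·0+1=1
row 11: T[11][7]=7·5880+22827=63987  T[11][8]=8·750+5880=11880  T[11][9]=9·45+750=1155  T[11][10]=10·1+45=55
Read S(11,7) = 63987, S(11,8) = 11880, S(11,9) = 1155, S(11,10) = 55.

63987, 11880, 1155, 55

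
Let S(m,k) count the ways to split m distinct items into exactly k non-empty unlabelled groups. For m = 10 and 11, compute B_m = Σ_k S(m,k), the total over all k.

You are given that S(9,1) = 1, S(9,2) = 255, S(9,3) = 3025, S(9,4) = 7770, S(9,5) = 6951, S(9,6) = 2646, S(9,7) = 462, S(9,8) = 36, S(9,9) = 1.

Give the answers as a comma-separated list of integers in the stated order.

115975, 678570

r10: T_10,1=1×1+0=1; T_10,2=2×255+1=511; T_10,3=3×3025+255=9330; T_10,4=4×7770+3025=34105; T_10,5=5×6951+7770=42525; T_10,6=6×2646+6951=22827; T_10,7=7×462+2646=5880; T_10,8=8×36+462=750; T_10,9=9×1+36=45; T_10,10=10×0+1=1
r11: T_11,1=1×1+0=1; T_11,2=2×511+1=1023; T_11,3=3×9330+511=28501; T_11,4=4×34105+9330=145750; T_11,5=5×42525+34105=246730; T_11,6=6×22827+42525=179487; T_11,7=7×5880+22827=63987; T_11,8=8×750+5880=11880; T_11,9=9×45+750=1155; T_11,10=10×1+45=55; T_11,11=11×0+1=1
B_10 = ΣS(10,k) = 1+511+9330+34105+42525+22827+5880+750+45+1 = 115975
B_11 = ΣS(11,k) = 1+1023+28501+145750+246730+179487+63987+11880+1155+55+1 = 678570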